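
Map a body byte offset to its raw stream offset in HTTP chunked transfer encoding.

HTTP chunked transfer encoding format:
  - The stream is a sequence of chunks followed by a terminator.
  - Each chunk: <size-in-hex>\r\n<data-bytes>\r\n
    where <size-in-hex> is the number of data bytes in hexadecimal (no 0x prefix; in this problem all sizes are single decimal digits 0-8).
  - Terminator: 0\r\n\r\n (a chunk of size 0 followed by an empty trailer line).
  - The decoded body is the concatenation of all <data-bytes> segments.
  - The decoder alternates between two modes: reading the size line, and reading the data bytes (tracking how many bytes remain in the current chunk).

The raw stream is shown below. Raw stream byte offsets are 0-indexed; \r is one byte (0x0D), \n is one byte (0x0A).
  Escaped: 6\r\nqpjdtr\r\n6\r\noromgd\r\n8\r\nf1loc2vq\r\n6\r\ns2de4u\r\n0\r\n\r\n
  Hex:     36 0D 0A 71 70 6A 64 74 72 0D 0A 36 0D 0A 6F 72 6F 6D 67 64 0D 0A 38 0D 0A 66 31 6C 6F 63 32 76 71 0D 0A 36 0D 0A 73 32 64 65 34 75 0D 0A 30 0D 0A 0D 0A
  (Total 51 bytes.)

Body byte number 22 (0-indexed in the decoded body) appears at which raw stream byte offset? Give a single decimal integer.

Answer: 40

Derivation:
Chunk 1: stream[0..1]='6' size=0x6=6, data at stream[3..9]='qpjdtr' -> body[0..6], body so far='qpjdtr'
Chunk 2: stream[11..12]='6' size=0x6=6, data at stream[14..20]='oromgd' -> body[6..12], body so far='qpjdtroromgd'
Chunk 3: stream[22..23]='8' size=0x8=8, data at stream[25..33]='f1loc2vq' -> body[12..20], body so far='qpjdtroromgdf1loc2vq'
Chunk 4: stream[35..36]='6' size=0x6=6, data at stream[38..44]='s2de4u' -> body[20..26], body so far='qpjdtroromgdf1loc2vqs2de4u'
Chunk 5: stream[46..47]='0' size=0 (terminator). Final body='qpjdtroromgdf1loc2vqs2de4u' (26 bytes)
Body byte 22 at stream offset 40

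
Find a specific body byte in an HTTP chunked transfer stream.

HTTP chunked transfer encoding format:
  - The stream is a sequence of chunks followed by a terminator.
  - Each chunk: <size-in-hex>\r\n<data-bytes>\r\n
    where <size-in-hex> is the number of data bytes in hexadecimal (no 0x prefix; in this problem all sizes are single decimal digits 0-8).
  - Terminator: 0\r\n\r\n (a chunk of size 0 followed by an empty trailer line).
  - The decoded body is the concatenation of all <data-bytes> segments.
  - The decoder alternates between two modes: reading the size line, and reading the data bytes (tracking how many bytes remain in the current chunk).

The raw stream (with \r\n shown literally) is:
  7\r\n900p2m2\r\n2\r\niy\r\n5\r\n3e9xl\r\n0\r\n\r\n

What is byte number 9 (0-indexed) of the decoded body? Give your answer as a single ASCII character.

Chunk 1: stream[0..1]='7' size=0x7=7, data at stream[3..10]='900p2m2' -> body[0..7], body so far='900p2m2'
Chunk 2: stream[12..13]='2' size=0x2=2, data at stream[15..17]='iy' -> body[7..9], body so far='900p2m2iy'
Chunk 3: stream[19..20]='5' size=0x5=5, data at stream[22..27]='3e9xl' -> body[9..14], body so far='900p2m2iy3e9xl'
Chunk 4: stream[29..30]='0' size=0 (terminator). Final body='900p2m2iy3e9xl' (14 bytes)
Body byte 9 = '3'

Answer: 3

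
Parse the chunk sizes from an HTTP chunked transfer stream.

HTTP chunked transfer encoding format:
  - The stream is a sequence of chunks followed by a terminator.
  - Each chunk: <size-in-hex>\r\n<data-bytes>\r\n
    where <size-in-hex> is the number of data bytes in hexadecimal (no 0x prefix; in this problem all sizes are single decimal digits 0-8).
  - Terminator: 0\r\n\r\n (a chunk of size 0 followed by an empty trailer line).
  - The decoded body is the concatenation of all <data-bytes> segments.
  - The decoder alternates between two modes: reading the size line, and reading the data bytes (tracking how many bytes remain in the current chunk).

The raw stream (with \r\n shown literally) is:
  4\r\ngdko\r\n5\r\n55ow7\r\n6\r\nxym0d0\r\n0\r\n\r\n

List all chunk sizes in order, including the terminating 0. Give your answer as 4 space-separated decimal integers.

Answer: 4 5 6 0

Derivation:
Chunk 1: stream[0..1]='4' size=0x4=4, data at stream[3..7]='gdko' -> body[0..4], body so far='gdko'
Chunk 2: stream[9..10]='5' size=0x5=5, data at stream[12..17]='55ow7' -> body[4..9], body so far='gdko55ow7'
Chunk 3: stream[19..20]='6' size=0x6=6, data at stream[22..28]='xym0d0' -> body[9..15], body so far='gdko55ow7xym0d0'
Chunk 4: stream[30..31]='0' size=0 (terminator). Final body='gdko55ow7xym0d0' (15 bytes)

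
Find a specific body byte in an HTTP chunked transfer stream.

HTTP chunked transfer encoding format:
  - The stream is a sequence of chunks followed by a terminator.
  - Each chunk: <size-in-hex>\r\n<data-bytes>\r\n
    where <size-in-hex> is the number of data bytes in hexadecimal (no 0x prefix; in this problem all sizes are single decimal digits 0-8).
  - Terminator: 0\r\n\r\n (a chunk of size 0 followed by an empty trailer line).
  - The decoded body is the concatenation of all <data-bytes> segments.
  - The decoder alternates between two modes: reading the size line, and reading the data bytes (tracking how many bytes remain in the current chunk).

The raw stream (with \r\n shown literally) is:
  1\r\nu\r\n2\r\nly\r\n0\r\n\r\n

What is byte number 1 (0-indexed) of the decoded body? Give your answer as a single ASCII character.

Chunk 1: stream[0..1]='1' size=0x1=1, data at stream[3..4]='u' -> body[0..1], body so far='u'
Chunk 2: stream[6..7]='2' size=0x2=2, data at stream[9..11]='ly' -> body[1..3], body so far='uly'
Chunk 3: stream[13..14]='0' size=0 (terminator). Final body='uly' (3 bytes)
Body byte 1 = 'l'

Answer: l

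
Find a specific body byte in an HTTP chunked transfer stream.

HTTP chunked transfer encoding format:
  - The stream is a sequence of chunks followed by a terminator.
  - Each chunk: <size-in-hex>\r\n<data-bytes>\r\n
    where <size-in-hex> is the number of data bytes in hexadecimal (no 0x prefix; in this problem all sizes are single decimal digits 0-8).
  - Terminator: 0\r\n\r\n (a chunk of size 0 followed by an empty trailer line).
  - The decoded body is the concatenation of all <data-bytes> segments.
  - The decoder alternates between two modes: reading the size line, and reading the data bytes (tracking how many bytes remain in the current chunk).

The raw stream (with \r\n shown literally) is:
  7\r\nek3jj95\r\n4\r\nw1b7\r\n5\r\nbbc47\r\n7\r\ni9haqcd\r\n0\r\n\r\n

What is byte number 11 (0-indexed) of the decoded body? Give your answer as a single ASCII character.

Chunk 1: stream[0..1]='7' size=0x7=7, data at stream[3..10]='ek3jj95' -> body[0..7], body so far='ek3jj95'
Chunk 2: stream[12..13]='4' size=0x4=4, data at stream[15..19]='w1b7' -> body[7..11], body so far='ek3jj95w1b7'
Chunk 3: stream[21..22]='5' size=0x5=5, data at stream[24..29]='bbc47' -> body[11..16], body so far='ek3jj95w1b7bbc47'
Chunk 4: stream[31..32]='7' size=0x7=7, data at stream[34..41]='i9haqcd' -> body[16..23], body so far='ek3jj95w1b7bbc47i9haqcd'
Chunk 5: stream[43..44]='0' size=0 (terminator). Final body='ek3jj95w1b7bbc47i9haqcd' (23 bytes)
Body byte 11 = 'b'

Answer: b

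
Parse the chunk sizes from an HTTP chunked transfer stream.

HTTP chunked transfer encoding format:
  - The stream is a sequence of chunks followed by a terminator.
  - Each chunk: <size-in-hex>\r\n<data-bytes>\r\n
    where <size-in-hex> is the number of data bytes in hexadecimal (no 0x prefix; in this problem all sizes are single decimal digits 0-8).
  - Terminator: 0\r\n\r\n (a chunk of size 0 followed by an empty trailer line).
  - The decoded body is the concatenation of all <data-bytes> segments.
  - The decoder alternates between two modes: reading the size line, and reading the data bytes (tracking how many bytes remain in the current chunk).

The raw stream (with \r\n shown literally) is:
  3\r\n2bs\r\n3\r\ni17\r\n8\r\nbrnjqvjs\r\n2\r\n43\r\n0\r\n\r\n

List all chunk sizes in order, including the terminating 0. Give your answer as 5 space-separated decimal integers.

Answer: 3 3 8 2 0

Derivation:
Chunk 1: stream[0..1]='3' size=0x3=3, data at stream[3..6]='2bs' -> body[0..3], body so far='2bs'
Chunk 2: stream[8..9]='3' size=0x3=3, data at stream[11..14]='i17' -> body[3..6], body so far='2bsi17'
Chunk 3: stream[16..17]='8' size=0x8=8, data at stream[19..27]='brnjqvjs' -> body[6..14], body so far='2bsi17brnjqvjs'
Chunk 4: stream[29..30]='2' size=0x2=2, data at stream[32..34]='43' -> body[14..16], body so far='2bsi17brnjqvjs43'
Chunk 5: stream[36..37]='0' size=0 (terminator). Final body='2bsi17brnjqvjs43' (16 bytes)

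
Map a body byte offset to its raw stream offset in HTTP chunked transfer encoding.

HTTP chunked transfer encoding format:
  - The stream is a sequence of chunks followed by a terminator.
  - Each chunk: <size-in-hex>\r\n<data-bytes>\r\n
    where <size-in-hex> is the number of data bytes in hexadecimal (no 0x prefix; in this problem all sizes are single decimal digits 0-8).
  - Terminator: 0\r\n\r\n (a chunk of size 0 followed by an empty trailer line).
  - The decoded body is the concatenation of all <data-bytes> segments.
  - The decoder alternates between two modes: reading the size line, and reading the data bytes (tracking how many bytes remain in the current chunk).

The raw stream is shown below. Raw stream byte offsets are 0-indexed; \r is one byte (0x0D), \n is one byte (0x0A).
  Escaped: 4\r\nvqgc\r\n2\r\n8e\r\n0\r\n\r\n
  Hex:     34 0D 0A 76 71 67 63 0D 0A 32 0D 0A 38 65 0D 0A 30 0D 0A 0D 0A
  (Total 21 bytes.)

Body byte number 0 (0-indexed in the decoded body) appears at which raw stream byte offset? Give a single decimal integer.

Answer: 3

Derivation:
Chunk 1: stream[0..1]='4' size=0x4=4, data at stream[3..7]='vqgc' -> body[0..4], body so far='vqgc'
Chunk 2: stream[9..10]='2' size=0x2=2, data at stream[12..14]='8e' -> body[4..6], body so far='vqgc8e'
Chunk 3: stream[16..17]='0' size=0 (terminator). Final body='vqgc8e' (6 bytes)
Body byte 0 at stream offset 3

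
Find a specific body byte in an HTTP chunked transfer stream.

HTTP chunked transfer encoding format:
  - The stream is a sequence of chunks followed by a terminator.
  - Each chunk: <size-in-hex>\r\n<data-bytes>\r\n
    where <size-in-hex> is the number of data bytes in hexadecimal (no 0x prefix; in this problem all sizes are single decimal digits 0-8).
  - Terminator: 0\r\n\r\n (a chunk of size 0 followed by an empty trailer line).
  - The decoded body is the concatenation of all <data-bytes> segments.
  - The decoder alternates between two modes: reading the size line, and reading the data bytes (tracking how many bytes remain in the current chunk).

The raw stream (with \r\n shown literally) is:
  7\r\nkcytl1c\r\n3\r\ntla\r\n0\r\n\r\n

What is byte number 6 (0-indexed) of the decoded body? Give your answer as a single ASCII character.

Answer: c

Derivation:
Chunk 1: stream[0..1]='7' size=0x7=7, data at stream[3..10]='kcytl1c' -> body[0..7], body so far='kcytl1c'
Chunk 2: stream[12..13]='3' size=0x3=3, data at stream[15..18]='tla' -> body[7..10], body so far='kcytl1ctla'
Chunk 3: stream[20..21]='0' size=0 (terminator). Final body='kcytl1ctla' (10 bytes)
Body byte 6 = 'c'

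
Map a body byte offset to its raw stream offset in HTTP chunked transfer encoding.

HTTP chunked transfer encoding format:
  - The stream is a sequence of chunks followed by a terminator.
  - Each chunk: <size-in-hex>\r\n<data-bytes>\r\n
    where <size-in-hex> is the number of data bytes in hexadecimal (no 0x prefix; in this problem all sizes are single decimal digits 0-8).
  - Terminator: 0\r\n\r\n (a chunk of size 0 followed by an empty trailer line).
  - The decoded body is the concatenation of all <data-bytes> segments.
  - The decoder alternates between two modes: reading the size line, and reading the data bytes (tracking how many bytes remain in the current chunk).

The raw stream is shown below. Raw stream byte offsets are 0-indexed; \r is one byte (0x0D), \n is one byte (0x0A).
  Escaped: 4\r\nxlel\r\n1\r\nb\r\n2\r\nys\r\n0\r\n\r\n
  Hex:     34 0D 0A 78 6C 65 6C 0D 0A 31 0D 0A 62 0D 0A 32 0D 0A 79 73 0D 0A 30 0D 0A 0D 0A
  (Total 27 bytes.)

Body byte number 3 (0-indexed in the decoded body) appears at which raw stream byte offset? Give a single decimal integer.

Chunk 1: stream[0..1]='4' size=0x4=4, data at stream[3..7]='xlel' -> body[0..4], body so far='xlel'
Chunk 2: stream[9..10]='1' size=0x1=1, data at stream[12..13]='b' -> body[4..5], body so far='xlelb'
Chunk 3: stream[15..16]='2' size=0x2=2, data at stream[18..20]='ys' -> body[5..7], body so far='xlelbys'
Chunk 4: stream[22..23]='0' size=0 (terminator). Final body='xlelbys' (7 bytes)
Body byte 3 at stream offset 6

Answer: 6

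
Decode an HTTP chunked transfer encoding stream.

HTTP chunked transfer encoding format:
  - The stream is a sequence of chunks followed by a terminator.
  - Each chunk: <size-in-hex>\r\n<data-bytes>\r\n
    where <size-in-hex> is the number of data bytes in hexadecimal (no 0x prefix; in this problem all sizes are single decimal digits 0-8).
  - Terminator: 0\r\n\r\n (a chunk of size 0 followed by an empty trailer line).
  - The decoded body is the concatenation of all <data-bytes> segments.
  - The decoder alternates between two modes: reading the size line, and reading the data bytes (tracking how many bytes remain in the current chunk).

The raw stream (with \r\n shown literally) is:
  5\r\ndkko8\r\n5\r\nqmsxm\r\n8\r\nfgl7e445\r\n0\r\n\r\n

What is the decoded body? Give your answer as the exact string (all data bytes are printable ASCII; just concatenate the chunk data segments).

Chunk 1: stream[0..1]='5' size=0x5=5, data at stream[3..8]='dkko8' -> body[0..5], body so far='dkko8'
Chunk 2: stream[10..11]='5' size=0x5=5, data at stream[13..18]='qmsxm' -> body[5..10], body so far='dkko8qmsxm'
Chunk 3: stream[20..21]='8' size=0x8=8, data at stream[23..31]='fgl7e445' -> body[10..18], body so far='dkko8qmsxmfgl7e445'
Chunk 4: stream[33..34]='0' size=0 (terminator). Final body='dkko8qmsxmfgl7e445' (18 bytes)

Answer: dkko8qmsxmfgl7e445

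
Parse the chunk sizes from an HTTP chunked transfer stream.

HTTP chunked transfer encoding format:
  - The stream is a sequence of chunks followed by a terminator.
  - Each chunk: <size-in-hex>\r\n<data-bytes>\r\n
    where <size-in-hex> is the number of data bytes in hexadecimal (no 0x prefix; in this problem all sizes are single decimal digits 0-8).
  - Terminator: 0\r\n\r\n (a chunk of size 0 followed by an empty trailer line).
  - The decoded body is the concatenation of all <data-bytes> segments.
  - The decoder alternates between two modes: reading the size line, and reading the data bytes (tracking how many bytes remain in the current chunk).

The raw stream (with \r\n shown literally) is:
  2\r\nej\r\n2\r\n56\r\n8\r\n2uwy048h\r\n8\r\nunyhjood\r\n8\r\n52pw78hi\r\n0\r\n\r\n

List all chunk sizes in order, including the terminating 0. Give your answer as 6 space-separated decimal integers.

Answer: 2 2 8 8 8 0

Derivation:
Chunk 1: stream[0..1]='2' size=0x2=2, data at stream[3..5]='ej' -> body[0..2], body so far='ej'
Chunk 2: stream[7..8]='2' size=0x2=2, data at stream[10..12]='56' -> body[2..4], body so far='ej56'
Chunk 3: stream[14..15]='8' size=0x8=8, data at stream[17..25]='2uwy048h' -> body[4..12], body so far='ej562uwy048h'
Chunk 4: stream[27..28]='8' size=0x8=8, data at stream[30..38]='unyhjood' -> body[12..20], body so far='ej562uwy048hunyhjood'
Chunk 5: stream[40..41]='8' size=0x8=8, data at stream[43..51]='52pw78hi' -> body[20..28], body so far='ej562uwy048hunyhjood52pw78hi'
Chunk 6: stream[53..54]='0' size=0 (terminator). Final body='ej562uwy048hunyhjood52pw78hi' (28 bytes)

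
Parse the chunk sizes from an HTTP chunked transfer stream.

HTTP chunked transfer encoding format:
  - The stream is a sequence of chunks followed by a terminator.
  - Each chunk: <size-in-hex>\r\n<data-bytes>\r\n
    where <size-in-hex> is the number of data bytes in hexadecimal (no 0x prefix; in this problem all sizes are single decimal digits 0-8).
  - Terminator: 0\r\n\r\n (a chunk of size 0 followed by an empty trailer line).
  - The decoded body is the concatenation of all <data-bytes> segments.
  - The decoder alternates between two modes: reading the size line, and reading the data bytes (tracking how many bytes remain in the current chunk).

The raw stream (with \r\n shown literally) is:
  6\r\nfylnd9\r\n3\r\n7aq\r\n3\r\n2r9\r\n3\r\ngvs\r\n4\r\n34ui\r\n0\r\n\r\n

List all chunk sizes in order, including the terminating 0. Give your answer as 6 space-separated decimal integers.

Answer: 6 3 3 3 4 0

Derivation:
Chunk 1: stream[0..1]='6' size=0x6=6, data at stream[3..9]='fylnd9' -> body[0..6], body so far='fylnd9'
Chunk 2: stream[11..12]='3' size=0x3=3, data at stream[14..17]='7aq' -> body[6..9], body so far='fylnd97aq'
Chunk 3: stream[19..20]='3' size=0x3=3, data at stream[22..25]='2r9' -> body[9..12], body so far='fylnd97aq2r9'
Chunk 4: stream[27..28]='3' size=0x3=3, data at stream[30..33]='gvs' -> body[12..15], body so far='fylnd97aq2r9gvs'
Chunk 5: stream[35..36]='4' size=0x4=4, data at stream[38..42]='34ui' -> body[15..19], body so far='fylnd97aq2r9gvs34ui'
Chunk 6: stream[44..45]='0' size=0 (terminator). Final body='fylnd97aq2r9gvs34ui' (19 bytes)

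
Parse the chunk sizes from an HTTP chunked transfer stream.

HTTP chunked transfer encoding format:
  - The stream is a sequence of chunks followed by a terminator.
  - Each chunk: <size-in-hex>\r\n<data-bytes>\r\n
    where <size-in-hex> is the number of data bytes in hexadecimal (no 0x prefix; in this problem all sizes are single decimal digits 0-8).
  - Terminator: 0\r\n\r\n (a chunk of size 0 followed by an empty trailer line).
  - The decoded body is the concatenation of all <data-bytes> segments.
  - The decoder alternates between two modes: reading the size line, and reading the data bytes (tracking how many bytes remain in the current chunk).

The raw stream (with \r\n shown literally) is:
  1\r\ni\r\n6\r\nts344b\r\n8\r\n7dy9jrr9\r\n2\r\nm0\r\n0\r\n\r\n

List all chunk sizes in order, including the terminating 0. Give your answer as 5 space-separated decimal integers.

Answer: 1 6 8 2 0

Derivation:
Chunk 1: stream[0..1]='1' size=0x1=1, data at stream[3..4]='i' -> body[0..1], body so far='i'
Chunk 2: stream[6..7]='6' size=0x6=6, data at stream[9..15]='ts344b' -> body[1..7], body so far='its344b'
Chunk 3: stream[17..18]='8' size=0x8=8, data at stream[20..28]='7dy9jrr9' -> body[7..15], body so far='its344b7dy9jrr9'
Chunk 4: stream[30..31]='2' size=0x2=2, data at stream[33..35]='m0' -> body[15..17], body so far='its344b7dy9jrr9m0'
Chunk 5: stream[37..38]='0' size=0 (terminator). Final body='its344b7dy9jrr9m0' (17 bytes)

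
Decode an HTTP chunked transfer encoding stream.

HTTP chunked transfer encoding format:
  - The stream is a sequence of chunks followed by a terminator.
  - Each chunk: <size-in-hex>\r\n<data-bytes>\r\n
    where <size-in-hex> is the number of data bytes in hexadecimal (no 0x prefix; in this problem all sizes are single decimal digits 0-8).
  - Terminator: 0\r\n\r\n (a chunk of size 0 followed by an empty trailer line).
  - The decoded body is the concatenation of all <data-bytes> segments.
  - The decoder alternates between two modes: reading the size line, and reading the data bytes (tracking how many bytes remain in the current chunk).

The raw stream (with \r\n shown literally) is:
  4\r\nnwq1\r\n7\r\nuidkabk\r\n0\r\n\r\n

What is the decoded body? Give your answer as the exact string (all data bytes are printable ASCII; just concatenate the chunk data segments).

Chunk 1: stream[0..1]='4' size=0x4=4, data at stream[3..7]='nwq1' -> body[0..4], body so far='nwq1'
Chunk 2: stream[9..10]='7' size=0x7=7, data at stream[12..19]='uidkabk' -> body[4..11], body so far='nwq1uidkabk'
Chunk 3: stream[21..22]='0' size=0 (terminator). Final body='nwq1uidkabk' (11 bytes)

Answer: nwq1uidkabk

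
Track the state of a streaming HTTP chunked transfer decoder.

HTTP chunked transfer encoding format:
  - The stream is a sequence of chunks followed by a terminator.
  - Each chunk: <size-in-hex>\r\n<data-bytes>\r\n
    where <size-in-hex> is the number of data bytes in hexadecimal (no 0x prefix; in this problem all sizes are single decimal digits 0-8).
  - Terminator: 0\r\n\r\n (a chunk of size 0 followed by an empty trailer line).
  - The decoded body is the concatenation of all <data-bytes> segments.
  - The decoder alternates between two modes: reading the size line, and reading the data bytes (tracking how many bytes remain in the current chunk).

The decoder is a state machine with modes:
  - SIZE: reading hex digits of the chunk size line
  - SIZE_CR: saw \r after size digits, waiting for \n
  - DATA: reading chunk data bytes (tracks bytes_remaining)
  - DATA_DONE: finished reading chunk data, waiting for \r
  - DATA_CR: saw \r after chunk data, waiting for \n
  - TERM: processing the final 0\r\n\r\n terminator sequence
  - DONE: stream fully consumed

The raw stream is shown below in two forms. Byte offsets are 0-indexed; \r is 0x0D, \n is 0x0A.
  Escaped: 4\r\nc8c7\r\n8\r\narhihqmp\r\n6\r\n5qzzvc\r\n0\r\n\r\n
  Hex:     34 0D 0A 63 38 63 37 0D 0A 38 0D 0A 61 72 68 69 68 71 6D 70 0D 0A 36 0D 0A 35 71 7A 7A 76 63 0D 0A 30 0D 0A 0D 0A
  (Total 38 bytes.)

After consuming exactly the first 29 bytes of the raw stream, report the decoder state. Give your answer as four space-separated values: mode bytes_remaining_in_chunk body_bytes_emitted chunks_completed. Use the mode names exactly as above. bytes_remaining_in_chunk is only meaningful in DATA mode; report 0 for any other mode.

Byte 0 = '4': mode=SIZE remaining=0 emitted=0 chunks_done=0
Byte 1 = 0x0D: mode=SIZE_CR remaining=0 emitted=0 chunks_done=0
Byte 2 = 0x0A: mode=DATA remaining=4 emitted=0 chunks_done=0
Byte 3 = 'c': mode=DATA remaining=3 emitted=1 chunks_done=0
Byte 4 = '8': mode=DATA remaining=2 emitted=2 chunks_done=0
Byte 5 = 'c': mode=DATA remaining=1 emitted=3 chunks_done=0
Byte 6 = '7': mode=DATA_DONE remaining=0 emitted=4 chunks_done=0
Byte 7 = 0x0D: mode=DATA_CR remaining=0 emitted=4 chunks_done=0
Byte 8 = 0x0A: mode=SIZE remaining=0 emitted=4 chunks_done=1
Byte 9 = '8': mode=SIZE remaining=0 emitted=4 chunks_done=1
Byte 10 = 0x0D: mode=SIZE_CR remaining=0 emitted=4 chunks_done=1
Byte 11 = 0x0A: mode=DATA remaining=8 emitted=4 chunks_done=1
Byte 12 = 'a': mode=DATA remaining=7 emitted=5 chunks_done=1
Byte 13 = 'r': mode=DATA remaining=6 emitted=6 chunks_done=1
Byte 14 = 'h': mode=DATA remaining=5 emitted=7 chunks_done=1
Byte 15 = 'i': mode=DATA remaining=4 emitted=8 chunks_done=1
Byte 16 = 'h': mode=DATA remaining=3 emitted=9 chunks_done=1
Byte 17 = 'q': mode=DATA remaining=2 emitted=10 chunks_done=1
Byte 18 = 'm': mode=DATA remaining=1 emitted=11 chunks_done=1
Byte 19 = 'p': mode=DATA_DONE remaining=0 emitted=12 chunks_done=1
Byte 20 = 0x0D: mode=DATA_CR remaining=0 emitted=12 chunks_done=1
Byte 21 = 0x0A: mode=SIZE remaining=0 emitted=12 chunks_done=2
Byte 22 = '6': mode=SIZE remaining=0 emitted=12 chunks_done=2
Byte 23 = 0x0D: mode=SIZE_CR remaining=0 emitted=12 chunks_done=2
Byte 24 = 0x0A: mode=DATA remaining=6 emitted=12 chunks_done=2
Byte 25 = '5': mode=DATA remaining=5 emitted=13 chunks_done=2
Byte 26 = 'q': mode=DATA remaining=4 emitted=14 chunks_done=2
Byte 27 = 'z': mode=DATA remaining=3 emitted=15 chunks_done=2
Byte 28 = 'z': mode=DATA remaining=2 emitted=16 chunks_done=2

Answer: DATA 2 16 2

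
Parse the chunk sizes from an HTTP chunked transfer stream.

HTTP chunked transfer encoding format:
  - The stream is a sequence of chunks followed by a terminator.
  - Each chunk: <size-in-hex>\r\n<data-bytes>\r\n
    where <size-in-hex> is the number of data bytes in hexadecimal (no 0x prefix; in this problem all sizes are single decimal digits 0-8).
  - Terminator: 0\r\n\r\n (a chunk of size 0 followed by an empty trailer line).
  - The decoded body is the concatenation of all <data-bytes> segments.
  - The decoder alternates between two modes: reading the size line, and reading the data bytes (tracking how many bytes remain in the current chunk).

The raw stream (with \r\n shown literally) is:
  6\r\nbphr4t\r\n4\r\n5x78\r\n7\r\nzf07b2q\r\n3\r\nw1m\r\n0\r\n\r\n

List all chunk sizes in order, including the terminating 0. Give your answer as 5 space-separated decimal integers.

Chunk 1: stream[0..1]='6' size=0x6=6, data at stream[3..9]='bphr4t' -> body[0..6], body so far='bphr4t'
Chunk 2: stream[11..12]='4' size=0x4=4, data at stream[14..18]='5x78' -> body[6..10], body so far='bphr4t5x78'
Chunk 3: stream[20..21]='7' size=0x7=7, data at stream[23..30]='zf07b2q' -> body[10..17], body so far='bphr4t5x78zf07b2q'
Chunk 4: stream[32..33]='3' size=0x3=3, data at stream[35..38]='w1m' -> body[17..20], body so far='bphr4t5x78zf07b2qw1m'
Chunk 5: stream[40..41]='0' size=0 (terminator). Final body='bphr4t5x78zf07b2qw1m' (20 bytes)

Answer: 6 4 7 3 0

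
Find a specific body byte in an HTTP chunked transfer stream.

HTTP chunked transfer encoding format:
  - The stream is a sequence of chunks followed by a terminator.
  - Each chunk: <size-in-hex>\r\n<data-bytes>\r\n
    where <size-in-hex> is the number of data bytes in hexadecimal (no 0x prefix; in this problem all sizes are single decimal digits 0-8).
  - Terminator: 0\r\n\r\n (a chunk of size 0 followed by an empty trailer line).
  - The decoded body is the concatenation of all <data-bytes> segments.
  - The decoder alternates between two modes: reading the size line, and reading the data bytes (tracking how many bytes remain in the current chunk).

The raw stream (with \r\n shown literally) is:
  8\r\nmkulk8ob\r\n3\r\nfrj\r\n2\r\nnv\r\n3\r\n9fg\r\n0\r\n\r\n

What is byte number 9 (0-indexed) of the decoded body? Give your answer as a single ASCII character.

Chunk 1: stream[0..1]='8' size=0x8=8, data at stream[3..11]='mkulk8ob' -> body[0..8], body so far='mkulk8ob'
Chunk 2: stream[13..14]='3' size=0x3=3, data at stream[16..19]='frj' -> body[8..11], body so far='mkulk8obfrj'
Chunk 3: stream[21..22]='2' size=0x2=2, data at stream[24..26]='nv' -> body[11..13], body so far='mkulk8obfrjnv'
Chunk 4: stream[28..29]='3' size=0x3=3, data at stream[31..34]='9fg' -> body[13..16], body so far='mkulk8obfrjnv9fg'
Chunk 5: stream[36..37]='0' size=0 (terminator). Final body='mkulk8obfrjnv9fg' (16 bytes)
Body byte 9 = 'r'

Answer: r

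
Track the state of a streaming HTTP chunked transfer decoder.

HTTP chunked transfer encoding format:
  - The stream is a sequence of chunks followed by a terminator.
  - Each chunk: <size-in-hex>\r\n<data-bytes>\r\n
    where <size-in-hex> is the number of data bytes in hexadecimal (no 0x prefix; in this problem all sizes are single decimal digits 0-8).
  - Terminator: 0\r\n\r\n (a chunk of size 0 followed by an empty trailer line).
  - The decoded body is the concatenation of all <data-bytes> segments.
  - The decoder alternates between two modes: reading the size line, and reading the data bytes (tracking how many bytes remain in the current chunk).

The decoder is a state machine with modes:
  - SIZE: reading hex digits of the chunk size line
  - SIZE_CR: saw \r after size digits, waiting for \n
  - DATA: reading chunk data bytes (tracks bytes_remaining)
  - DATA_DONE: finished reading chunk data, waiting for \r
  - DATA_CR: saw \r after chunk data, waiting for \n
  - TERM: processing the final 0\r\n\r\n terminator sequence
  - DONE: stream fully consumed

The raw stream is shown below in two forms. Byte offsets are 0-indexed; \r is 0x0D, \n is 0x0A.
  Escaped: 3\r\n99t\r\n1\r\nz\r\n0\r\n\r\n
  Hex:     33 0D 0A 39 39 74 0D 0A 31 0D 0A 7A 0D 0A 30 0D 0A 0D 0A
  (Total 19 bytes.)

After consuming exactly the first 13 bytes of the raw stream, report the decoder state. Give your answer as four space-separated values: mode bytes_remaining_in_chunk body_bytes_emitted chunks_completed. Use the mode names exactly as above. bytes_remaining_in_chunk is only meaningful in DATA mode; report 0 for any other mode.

Byte 0 = '3': mode=SIZE remaining=0 emitted=0 chunks_done=0
Byte 1 = 0x0D: mode=SIZE_CR remaining=0 emitted=0 chunks_done=0
Byte 2 = 0x0A: mode=DATA remaining=3 emitted=0 chunks_done=0
Byte 3 = '9': mode=DATA remaining=2 emitted=1 chunks_done=0
Byte 4 = '9': mode=DATA remaining=1 emitted=2 chunks_done=0
Byte 5 = 't': mode=DATA_DONE remaining=0 emitted=3 chunks_done=0
Byte 6 = 0x0D: mode=DATA_CR remaining=0 emitted=3 chunks_done=0
Byte 7 = 0x0A: mode=SIZE remaining=0 emitted=3 chunks_done=1
Byte 8 = '1': mode=SIZE remaining=0 emitted=3 chunks_done=1
Byte 9 = 0x0D: mode=SIZE_CR remaining=0 emitted=3 chunks_done=1
Byte 10 = 0x0A: mode=DATA remaining=1 emitted=3 chunks_done=1
Byte 11 = 'z': mode=DATA_DONE remaining=0 emitted=4 chunks_done=1
Byte 12 = 0x0D: mode=DATA_CR remaining=0 emitted=4 chunks_done=1

Answer: DATA_CR 0 4 1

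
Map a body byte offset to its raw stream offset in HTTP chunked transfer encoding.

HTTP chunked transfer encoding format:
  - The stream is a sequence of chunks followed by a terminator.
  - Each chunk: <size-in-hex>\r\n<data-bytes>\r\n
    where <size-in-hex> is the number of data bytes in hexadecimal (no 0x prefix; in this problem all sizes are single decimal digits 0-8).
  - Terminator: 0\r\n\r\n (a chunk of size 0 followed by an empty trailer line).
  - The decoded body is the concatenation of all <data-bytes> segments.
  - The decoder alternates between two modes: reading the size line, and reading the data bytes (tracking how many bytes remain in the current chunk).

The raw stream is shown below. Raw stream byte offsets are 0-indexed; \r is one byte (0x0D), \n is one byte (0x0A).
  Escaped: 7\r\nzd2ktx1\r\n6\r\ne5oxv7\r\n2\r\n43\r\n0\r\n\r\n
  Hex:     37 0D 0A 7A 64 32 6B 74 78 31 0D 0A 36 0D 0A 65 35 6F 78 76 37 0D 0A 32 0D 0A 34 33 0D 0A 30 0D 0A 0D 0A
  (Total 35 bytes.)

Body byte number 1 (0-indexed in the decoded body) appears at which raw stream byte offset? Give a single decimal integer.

Answer: 4

Derivation:
Chunk 1: stream[0..1]='7' size=0x7=7, data at stream[3..10]='zd2ktx1' -> body[0..7], body so far='zd2ktx1'
Chunk 2: stream[12..13]='6' size=0x6=6, data at stream[15..21]='e5oxv7' -> body[7..13], body so far='zd2ktx1e5oxv7'
Chunk 3: stream[23..24]='2' size=0x2=2, data at stream[26..28]='43' -> body[13..15], body so far='zd2ktx1e5oxv743'
Chunk 4: stream[30..31]='0' size=0 (terminator). Final body='zd2ktx1e5oxv743' (15 bytes)
Body byte 1 at stream offset 4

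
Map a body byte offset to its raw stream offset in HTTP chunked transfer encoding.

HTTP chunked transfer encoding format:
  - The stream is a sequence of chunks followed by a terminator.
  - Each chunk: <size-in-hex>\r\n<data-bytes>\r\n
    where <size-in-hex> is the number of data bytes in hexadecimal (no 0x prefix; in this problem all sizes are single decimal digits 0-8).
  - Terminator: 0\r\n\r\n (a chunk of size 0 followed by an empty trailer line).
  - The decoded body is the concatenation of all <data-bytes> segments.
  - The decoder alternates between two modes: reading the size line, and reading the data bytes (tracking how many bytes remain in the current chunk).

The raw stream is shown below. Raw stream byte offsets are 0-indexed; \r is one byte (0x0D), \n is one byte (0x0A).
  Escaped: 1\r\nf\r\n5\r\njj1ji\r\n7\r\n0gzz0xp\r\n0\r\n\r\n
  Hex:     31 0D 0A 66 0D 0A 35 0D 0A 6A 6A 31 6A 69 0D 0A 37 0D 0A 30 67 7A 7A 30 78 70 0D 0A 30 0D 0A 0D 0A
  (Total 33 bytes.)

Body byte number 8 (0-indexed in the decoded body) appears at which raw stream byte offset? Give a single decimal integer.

Answer: 21

Derivation:
Chunk 1: stream[0..1]='1' size=0x1=1, data at stream[3..4]='f' -> body[0..1], body so far='f'
Chunk 2: stream[6..7]='5' size=0x5=5, data at stream[9..14]='jj1ji' -> body[1..6], body so far='fjj1ji'
Chunk 3: stream[16..17]='7' size=0x7=7, data at stream[19..26]='0gzz0xp' -> body[6..13], body so far='fjj1ji0gzz0xp'
Chunk 4: stream[28..29]='0' size=0 (terminator). Final body='fjj1ji0gzz0xp' (13 bytes)
Body byte 8 at stream offset 21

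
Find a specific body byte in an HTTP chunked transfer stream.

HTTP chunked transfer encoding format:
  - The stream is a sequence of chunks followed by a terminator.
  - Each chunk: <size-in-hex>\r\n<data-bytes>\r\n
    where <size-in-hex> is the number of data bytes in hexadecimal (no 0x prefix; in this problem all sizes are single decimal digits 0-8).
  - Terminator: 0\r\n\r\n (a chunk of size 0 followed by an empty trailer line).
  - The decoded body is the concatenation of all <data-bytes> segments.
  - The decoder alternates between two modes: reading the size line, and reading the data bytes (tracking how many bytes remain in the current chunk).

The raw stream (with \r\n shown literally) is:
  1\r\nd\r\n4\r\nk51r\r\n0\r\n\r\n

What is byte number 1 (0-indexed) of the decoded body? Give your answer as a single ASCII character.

Answer: k

Derivation:
Chunk 1: stream[0..1]='1' size=0x1=1, data at stream[3..4]='d' -> body[0..1], body so far='d'
Chunk 2: stream[6..7]='4' size=0x4=4, data at stream[9..13]='k51r' -> body[1..5], body so far='dk51r'
Chunk 3: stream[15..16]='0' size=0 (terminator). Final body='dk51r' (5 bytes)
Body byte 1 = 'k'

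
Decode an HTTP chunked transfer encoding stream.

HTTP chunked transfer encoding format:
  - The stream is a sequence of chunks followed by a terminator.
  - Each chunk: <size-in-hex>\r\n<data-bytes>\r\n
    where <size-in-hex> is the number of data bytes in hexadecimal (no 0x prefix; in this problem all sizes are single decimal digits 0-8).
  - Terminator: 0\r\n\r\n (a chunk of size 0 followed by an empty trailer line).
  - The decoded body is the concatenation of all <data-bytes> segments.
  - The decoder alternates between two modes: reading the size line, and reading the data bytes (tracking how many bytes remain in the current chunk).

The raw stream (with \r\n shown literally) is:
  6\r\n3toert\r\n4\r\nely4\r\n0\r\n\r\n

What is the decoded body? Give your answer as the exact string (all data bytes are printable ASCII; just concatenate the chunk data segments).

Chunk 1: stream[0..1]='6' size=0x6=6, data at stream[3..9]='3toert' -> body[0..6], body so far='3toert'
Chunk 2: stream[11..12]='4' size=0x4=4, data at stream[14..18]='ely4' -> body[6..10], body so far='3toertely4'
Chunk 3: stream[20..21]='0' size=0 (terminator). Final body='3toertely4' (10 bytes)

Answer: 3toertely4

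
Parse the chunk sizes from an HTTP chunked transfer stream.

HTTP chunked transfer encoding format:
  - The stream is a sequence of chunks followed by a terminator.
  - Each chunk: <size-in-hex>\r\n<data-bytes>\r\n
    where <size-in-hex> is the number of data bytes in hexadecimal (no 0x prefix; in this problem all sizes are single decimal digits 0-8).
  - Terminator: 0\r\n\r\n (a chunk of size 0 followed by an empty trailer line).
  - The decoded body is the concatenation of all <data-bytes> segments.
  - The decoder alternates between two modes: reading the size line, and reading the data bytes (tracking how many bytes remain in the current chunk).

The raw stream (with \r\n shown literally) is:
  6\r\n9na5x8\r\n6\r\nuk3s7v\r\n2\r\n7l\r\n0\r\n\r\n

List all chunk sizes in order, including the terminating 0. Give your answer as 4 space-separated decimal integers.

Chunk 1: stream[0..1]='6' size=0x6=6, data at stream[3..9]='9na5x8' -> body[0..6], body so far='9na5x8'
Chunk 2: stream[11..12]='6' size=0x6=6, data at stream[14..20]='uk3s7v' -> body[6..12], body so far='9na5x8uk3s7v'
Chunk 3: stream[22..23]='2' size=0x2=2, data at stream[25..27]='7l' -> body[12..14], body so far='9na5x8uk3s7v7l'
Chunk 4: stream[29..30]='0' size=0 (terminator). Final body='9na5x8uk3s7v7l' (14 bytes)

Answer: 6 6 2 0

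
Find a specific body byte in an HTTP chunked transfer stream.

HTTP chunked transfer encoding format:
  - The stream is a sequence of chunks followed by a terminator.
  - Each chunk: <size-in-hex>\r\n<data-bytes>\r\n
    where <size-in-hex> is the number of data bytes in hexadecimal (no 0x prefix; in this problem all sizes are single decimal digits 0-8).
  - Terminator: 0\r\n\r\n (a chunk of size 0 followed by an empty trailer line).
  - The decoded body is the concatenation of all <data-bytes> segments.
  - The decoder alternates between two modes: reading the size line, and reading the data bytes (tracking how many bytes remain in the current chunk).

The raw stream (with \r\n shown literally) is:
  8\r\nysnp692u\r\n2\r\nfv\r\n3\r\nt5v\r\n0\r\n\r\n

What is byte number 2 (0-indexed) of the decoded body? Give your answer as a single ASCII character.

Answer: n

Derivation:
Chunk 1: stream[0..1]='8' size=0x8=8, data at stream[3..11]='ysnp692u' -> body[0..8], body so far='ysnp692u'
Chunk 2: stream[13..14]='2' size=0x2=2, data at stream[16..18]='fv' -> body[8..10], body so far='ysnp692ufv'
Chunk 3: stream[20..21]='3' size=0x3=3, data at stream[23..26]='t5v' -> body[10..13], body so far='ysnp692ufvt5v'
Chunk 4: stream[28..29]='0' size=0 (terminator). Final body='ysnp692ufvt5v' (13 bytes)
Body byte 2 = 'n'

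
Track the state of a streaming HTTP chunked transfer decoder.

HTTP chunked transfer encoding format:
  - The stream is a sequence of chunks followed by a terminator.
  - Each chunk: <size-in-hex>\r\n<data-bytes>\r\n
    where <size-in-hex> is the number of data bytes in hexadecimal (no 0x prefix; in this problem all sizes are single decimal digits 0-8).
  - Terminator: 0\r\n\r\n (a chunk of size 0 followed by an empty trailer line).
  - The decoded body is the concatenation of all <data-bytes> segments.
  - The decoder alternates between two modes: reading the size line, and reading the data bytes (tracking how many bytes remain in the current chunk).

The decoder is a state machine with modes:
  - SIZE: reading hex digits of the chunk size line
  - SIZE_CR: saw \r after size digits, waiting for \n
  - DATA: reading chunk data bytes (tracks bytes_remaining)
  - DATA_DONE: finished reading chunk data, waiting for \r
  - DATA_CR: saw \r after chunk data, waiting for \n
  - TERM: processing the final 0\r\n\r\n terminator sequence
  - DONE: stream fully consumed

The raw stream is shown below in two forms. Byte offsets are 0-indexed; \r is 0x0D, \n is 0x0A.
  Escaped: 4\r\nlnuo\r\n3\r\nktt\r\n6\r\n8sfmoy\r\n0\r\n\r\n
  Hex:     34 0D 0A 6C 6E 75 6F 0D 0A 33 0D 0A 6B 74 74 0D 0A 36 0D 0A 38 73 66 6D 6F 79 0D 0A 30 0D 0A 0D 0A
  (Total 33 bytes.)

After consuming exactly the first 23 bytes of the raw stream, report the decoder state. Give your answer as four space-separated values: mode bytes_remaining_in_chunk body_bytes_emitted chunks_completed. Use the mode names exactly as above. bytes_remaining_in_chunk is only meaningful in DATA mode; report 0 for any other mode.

Answer: DATA 3 10 2

Derivation:
Byte 0 = '4': mode=SIZE remaining=0 emitted=0 chunks_done=0
Byte 1 = 0x0D: mode=SIZE_CR remaining=0 emitted=0 chunks_done=0
Byte 2 = 0x0A: mode=DATA remaining=4 emitted=0 chunks_done=0
Byte 3 = 'l': mode=DATA remaining=3 emitted=1 chunks_done=0
Byte 4 = 'n': mode=DATA remaining=2 emitted=2 chunks_done=0
Byte 5 = 'u': mode=DATA remaining=1 emitted=3 chunks_done=0
Byte 6 = 'o': mode=DATA_DONE remaining=0 emitted=4 chunks_done=0
Byte 7 = 0x0D: mode=DATA_CR remaining=0 emitted=4 chunks_done=0
Byte 8 = 0x0A: mode=SIZE remaining=0 emitted=4 chunks_done=1
Byte 9 = '3': mode=SIZE remaining=0 emitted=4 chunks_done=1
Byte 10 = 0x0D: mode=SIZE_CR remaining=0 emitted=4 chunks_done=1
Byte 11 = 0x0A: mode=DATA remaining=3 emitted=4 chunks_done=1
Byte 12 = 'k': mode=DATA remaining=2 emitted=5 chunks_done=1
Byte 13 = 't': mode=DATA remaining=1 emitted=6 chunks_done=1
Byte 14 = 't': mode=DATA_DONE remaining=0 emitted=7 chunks_done=1
Byte 15 = 0x0D: mode=DATA_CR remaining=0 emitted=7 chunks_done=1
Byte 16 = 0x0A: mode=SIZE remaining=0 emitted=7 chunks_done=2
Byte 17 = '6': mode=SIZE remaining=0 emitted=7 chunks_done=2
Byte 18 = 0x0D: mode=SIZE_CR remaining=0 emitted=7 chunks_done=2
Byte 19 = 0x0A: mode=DATA remaining=6 emitted=7 chunks_done=2
Byte 20 = '8': mode=DATA remaining=5 emitted=8 chunks_done=2
Byte 21 = 's': mode=DATA remaining=4 emitted=9 chunks_done=2
Byte 22 = 'f': mode=DATA remaining=3 emitted=10 chunks_done=2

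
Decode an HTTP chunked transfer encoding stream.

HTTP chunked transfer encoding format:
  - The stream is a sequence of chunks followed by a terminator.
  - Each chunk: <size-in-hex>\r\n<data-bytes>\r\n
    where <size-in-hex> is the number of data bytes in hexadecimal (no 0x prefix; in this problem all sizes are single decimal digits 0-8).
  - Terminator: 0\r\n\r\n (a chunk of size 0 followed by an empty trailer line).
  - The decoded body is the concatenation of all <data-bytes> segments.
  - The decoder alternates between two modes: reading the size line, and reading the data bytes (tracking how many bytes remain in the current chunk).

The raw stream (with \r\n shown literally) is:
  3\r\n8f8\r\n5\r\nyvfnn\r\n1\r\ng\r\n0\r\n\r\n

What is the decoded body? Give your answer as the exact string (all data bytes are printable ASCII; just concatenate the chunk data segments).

Answer: 8f8yvfnng

Derivation:
Chunk 1: stream[0..1]='3' size=0x3=3, data at stream[3..6]='8f8' -> body[0..3], body so far='8f8'
Chunk 2: stream[8..9]='5' size=0x5=5, data at stream[11..16]='yvfnn' -> body[3..8], body so far='8f8yvfnn'
Chunk 3: stream[18..19]='1' size=0x1=1, data at stream[21..22]='g' -> body[8..9], body so far='8f8yvfnng'
Chunk 4: stream[24..25]='0' size=0 (terminator). Final body='8f8yvfnng' (9 bytes)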